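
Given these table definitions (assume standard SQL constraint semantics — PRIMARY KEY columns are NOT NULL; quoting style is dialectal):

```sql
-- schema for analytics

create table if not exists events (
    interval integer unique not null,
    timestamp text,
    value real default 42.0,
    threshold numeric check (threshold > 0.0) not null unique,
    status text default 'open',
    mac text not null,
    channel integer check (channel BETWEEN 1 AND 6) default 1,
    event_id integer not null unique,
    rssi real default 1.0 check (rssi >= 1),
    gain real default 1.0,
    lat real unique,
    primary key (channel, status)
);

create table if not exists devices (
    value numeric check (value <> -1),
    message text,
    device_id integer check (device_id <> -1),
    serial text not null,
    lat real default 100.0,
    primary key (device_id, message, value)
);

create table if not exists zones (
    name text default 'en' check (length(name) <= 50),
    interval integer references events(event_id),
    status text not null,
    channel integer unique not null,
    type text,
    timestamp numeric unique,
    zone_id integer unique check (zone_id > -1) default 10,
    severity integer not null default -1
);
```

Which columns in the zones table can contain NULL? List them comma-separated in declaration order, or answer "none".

name, interval, type, timestamp, zone_id

- name: CHECK does not forbid NULL (a CHECK constraint passes when its expression is NULL) → nullable.
- interval: a foreign key column may be NULL unless separately constrained → nullable.
- status: declared NOT NULL → not nullable.
- channel: declared NOT NULL → not nullable.
- type: no NOT NULL constraint applies → nullable.
- timestamp: UNIQUE does not imply NOT NULL → nullable.
- zone_id: CHECK does not forbid NULL (a CHECK constraint passes when its expression is NULL) → nullable.
- severity: declared NOT NULL → not nullable.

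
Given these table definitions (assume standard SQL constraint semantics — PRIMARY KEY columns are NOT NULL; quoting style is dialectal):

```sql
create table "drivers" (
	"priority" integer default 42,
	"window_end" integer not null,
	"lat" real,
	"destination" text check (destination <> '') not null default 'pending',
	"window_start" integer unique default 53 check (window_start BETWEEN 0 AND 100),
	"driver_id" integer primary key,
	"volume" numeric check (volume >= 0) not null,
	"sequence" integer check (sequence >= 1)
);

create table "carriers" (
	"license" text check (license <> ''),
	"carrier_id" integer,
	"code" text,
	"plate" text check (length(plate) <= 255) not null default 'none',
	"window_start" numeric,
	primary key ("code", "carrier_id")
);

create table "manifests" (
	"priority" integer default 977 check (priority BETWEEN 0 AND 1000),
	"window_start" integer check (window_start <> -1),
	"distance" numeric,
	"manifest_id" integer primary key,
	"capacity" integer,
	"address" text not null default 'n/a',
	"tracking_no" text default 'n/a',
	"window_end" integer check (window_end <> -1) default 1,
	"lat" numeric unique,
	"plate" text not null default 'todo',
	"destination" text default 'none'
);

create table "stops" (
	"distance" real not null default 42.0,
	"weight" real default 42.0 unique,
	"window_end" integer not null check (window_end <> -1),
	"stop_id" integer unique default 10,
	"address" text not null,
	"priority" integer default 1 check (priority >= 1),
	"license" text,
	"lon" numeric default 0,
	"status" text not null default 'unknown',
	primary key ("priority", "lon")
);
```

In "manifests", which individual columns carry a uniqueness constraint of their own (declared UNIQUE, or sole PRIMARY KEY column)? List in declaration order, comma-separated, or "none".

- priority: no UNIQUE or single-column PK constraint.
- window_start: no UNIQUE or single-column PK constraint.
- distance: no UNIQUE or single-column PK constraint.
- manifest_id: single-column PRIMARY KEY → unique.
- capacity: no UNIQUE or single-column PK constraint.
- address: no UNIQUE or single-column PK constraint.
- tracking_no: no UNIQUE or single-column PK constraint.
- window_end: no UNIQUE or single-column PK constraint.
- lat: declared UNIQUE → unique.
- plate: no UNIQUE or single-column PK constraint.
- destination: no UNIQUE or single-column PK constraint.

manifest_id, lat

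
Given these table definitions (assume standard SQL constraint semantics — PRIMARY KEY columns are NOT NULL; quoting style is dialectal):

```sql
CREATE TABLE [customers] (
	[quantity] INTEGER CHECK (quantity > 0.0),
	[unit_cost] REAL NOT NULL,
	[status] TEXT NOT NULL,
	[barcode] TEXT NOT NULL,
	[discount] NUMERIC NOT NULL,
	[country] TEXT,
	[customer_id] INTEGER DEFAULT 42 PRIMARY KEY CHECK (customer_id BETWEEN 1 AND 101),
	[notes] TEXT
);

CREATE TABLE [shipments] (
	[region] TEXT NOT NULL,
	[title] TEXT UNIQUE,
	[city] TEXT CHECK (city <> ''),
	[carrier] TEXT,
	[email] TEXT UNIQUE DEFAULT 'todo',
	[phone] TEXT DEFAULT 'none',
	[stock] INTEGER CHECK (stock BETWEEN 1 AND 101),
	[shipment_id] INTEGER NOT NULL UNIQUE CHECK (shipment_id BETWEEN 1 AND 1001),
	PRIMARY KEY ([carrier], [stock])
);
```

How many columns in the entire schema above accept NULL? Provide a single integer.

7

customers: 3 nullable (quantity, country, notes — PK (customer_id) and explicit NOT NULL columns excluded).
shipments: 4 nullable (title, city, email, phone — PK (carrier, stock) and explicit NOT NULL columns excluded).
Total: 3 + 4 = 7.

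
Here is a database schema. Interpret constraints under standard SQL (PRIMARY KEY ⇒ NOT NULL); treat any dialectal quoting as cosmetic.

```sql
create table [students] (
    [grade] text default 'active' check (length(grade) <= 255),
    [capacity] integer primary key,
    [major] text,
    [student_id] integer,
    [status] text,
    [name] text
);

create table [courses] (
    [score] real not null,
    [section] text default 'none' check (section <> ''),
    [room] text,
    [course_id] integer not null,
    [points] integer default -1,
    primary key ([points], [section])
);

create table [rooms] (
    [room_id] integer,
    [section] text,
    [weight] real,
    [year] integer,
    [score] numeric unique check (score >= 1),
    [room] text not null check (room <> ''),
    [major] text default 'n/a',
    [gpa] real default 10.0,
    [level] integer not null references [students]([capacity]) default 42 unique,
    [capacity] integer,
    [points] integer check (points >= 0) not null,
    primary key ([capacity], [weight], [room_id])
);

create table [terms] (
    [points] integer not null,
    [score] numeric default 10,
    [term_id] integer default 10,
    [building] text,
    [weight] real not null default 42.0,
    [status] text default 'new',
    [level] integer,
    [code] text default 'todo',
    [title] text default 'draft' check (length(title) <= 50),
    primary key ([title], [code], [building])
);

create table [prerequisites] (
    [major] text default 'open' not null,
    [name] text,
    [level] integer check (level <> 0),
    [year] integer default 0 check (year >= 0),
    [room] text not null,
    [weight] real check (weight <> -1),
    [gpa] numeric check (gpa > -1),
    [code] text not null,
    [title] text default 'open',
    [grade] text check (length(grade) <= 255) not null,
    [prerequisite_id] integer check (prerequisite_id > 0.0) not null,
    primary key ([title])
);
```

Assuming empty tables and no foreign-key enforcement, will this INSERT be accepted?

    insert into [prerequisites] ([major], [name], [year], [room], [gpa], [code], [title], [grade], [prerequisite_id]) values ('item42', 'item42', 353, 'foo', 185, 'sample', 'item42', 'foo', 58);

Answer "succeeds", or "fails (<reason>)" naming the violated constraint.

NOT NULL columns: code is supplied; grade is supplied; major is supplied; prerequisite_id is supplied; room is supplied; title is supplied.
CHECK constraints: 353 satisfies (year >= 0); 185 satisfies (gpa > -1); 'foo' satisfies (length(grade) <= 255); 58 satisfies (prerequisite_id > 0.0).
No constraint is violated.

succeeds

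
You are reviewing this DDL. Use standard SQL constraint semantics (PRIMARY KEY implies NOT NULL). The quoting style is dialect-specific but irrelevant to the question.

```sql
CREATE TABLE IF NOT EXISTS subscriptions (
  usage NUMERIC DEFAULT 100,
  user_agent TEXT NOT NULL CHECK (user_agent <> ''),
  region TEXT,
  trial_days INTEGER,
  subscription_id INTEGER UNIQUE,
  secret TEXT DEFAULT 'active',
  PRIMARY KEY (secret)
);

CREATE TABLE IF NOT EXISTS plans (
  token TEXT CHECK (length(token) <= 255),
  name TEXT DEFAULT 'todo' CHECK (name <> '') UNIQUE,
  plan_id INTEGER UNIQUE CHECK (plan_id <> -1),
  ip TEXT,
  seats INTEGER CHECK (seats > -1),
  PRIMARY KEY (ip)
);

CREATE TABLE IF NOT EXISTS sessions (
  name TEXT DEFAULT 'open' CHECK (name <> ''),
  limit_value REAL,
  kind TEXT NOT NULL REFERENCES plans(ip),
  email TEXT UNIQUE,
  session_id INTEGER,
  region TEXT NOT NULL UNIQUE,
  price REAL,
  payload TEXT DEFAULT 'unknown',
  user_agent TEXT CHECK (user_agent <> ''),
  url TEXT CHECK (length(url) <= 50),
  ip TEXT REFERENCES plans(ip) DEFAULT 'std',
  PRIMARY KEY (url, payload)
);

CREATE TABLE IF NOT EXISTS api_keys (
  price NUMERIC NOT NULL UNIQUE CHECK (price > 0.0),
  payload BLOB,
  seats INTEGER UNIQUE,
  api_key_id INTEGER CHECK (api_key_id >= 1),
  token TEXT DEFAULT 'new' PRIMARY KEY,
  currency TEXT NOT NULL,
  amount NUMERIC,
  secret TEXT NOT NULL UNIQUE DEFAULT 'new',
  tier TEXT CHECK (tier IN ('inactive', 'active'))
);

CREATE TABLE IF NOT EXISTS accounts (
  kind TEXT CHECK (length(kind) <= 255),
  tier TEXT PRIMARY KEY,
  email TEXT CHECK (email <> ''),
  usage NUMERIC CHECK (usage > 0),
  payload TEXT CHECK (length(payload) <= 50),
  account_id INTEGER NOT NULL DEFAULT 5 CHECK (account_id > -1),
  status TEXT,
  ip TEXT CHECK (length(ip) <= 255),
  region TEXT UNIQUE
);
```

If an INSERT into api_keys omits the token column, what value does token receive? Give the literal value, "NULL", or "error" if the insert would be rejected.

token has an explicit DEFAULT 'new'.
When the column is omitted from an INSERT, that default is used.

'new'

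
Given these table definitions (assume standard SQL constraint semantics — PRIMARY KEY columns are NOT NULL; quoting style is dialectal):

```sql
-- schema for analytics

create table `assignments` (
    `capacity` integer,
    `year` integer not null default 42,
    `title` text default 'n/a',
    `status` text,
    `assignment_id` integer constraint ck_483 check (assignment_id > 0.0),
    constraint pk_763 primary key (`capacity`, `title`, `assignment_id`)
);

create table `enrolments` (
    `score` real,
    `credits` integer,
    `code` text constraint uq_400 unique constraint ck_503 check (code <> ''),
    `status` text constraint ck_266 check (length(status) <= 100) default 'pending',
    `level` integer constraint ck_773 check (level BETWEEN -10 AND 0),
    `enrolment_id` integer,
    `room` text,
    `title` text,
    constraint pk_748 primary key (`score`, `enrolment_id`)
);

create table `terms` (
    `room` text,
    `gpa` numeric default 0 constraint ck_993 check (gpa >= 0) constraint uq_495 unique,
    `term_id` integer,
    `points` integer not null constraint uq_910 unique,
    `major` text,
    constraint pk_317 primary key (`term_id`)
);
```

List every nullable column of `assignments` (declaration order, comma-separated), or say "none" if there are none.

status

- capacity: part of the PRIMARY KEY, which implies NOT NULL → not nullable.
- year: declared NOT NULL → not nullable.
- title: part of the PRIMARY KEY, which implies NOT NULL → not nullable.
- status: no NOT NULL constraint applies → nullable.
- assignment_id: part of the PRIMARY KEY, which implies NOT NULL → not nullable.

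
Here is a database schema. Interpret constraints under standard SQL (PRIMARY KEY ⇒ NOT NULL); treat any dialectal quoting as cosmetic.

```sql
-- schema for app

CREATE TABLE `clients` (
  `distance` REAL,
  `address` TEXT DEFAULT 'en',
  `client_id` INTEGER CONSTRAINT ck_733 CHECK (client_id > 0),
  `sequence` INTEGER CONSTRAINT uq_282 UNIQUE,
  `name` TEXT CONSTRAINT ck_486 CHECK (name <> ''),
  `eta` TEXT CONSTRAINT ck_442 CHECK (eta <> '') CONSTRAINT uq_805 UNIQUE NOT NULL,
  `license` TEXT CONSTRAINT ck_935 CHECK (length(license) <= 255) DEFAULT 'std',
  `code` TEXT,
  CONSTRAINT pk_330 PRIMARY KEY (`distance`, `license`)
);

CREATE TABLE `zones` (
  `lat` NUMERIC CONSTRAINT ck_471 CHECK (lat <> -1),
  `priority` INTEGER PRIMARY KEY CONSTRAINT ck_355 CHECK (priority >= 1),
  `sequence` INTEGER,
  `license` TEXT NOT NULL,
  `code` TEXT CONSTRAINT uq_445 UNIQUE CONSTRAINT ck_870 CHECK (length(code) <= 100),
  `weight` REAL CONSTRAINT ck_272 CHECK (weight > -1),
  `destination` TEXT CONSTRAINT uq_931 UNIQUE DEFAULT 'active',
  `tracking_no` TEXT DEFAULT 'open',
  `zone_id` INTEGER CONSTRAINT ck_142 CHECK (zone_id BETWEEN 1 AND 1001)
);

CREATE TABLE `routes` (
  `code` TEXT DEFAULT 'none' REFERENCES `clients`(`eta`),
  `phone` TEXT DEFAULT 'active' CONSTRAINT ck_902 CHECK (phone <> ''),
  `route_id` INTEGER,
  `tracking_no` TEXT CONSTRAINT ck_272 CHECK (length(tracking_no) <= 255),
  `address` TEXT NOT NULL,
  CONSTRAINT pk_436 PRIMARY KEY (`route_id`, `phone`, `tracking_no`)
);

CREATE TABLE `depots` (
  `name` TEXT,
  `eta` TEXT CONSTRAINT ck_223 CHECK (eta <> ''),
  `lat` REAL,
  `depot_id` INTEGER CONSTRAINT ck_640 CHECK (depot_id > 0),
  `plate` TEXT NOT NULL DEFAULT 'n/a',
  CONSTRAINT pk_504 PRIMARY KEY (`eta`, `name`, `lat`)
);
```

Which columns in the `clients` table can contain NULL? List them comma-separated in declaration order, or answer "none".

- distance: part of the PRIMARY KEY, which implies NOT NULL → not nullable.
- address: DEFAULT only fills an omitted column; an explicit NULL is still allowed → nullable.
- client_id: CHECK does not forbid NULL (a CHECK constraint passes when its expression is NULL) → nullable.
- sequence: UNIQUE does not imply NOT NULL → nullable.
- name: CHECK does not forbid NULL (a CHECK constraint passes when its expression is NULL) → nullable.
- eta: declared NOT NULL → not nullable.
- license: part of the PRIMARY KEY, which implies NOT NULL → not nullable.
- code: no NOT NULL constraint applies → nullable.

address, client_id, sequence, name, code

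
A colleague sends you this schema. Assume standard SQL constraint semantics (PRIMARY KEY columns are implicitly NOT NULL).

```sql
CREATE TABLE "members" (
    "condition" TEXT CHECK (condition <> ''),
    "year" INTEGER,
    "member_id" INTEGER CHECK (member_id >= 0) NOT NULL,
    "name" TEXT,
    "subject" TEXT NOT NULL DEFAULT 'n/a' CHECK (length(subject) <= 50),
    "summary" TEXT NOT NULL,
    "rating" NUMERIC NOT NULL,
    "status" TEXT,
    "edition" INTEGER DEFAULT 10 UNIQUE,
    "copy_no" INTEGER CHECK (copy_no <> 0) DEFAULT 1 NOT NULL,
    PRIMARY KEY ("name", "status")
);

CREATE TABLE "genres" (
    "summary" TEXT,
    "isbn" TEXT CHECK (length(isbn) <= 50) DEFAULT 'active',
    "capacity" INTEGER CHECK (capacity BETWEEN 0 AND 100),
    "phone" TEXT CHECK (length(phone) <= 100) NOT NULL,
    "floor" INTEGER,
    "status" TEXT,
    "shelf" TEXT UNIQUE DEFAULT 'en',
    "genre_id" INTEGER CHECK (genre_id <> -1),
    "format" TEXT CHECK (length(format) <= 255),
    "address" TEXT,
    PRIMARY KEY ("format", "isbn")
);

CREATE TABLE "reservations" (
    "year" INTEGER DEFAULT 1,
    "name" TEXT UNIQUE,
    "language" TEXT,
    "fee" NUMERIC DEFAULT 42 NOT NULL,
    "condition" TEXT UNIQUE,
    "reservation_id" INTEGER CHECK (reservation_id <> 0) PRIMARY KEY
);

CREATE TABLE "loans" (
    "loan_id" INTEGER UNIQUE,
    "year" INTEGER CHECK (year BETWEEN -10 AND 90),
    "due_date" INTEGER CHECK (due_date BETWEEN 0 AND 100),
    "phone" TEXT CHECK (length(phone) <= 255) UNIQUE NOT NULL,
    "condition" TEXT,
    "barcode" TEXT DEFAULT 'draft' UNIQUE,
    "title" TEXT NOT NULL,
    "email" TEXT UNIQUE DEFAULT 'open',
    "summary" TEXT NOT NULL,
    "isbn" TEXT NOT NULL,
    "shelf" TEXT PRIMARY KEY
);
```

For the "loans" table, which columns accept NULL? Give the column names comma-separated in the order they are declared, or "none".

loan_id, year, due_date, condition, barcode, email

- loan_id: UNIQUE does not imply NOT NULL → nullable.
- year: CHECK does not forbid NULL (a CHECK constraint passes when its expression is NULL) → nullable.
- due_date: CHECK does not forbid NULL (a CHECK constraint passes when its expression is NULL) → nullable.
- phone: declared NOT NULL → not nullable.
- condition: no NOT NULL constraint applies → nullable.
- barcode: UNIQUE does not imply NOT NULL → nullable.
- title: declared NOT NULL → not nullable.
- email: UNIQUE does not imply NOT NULL → nullable.
- summary: declared NOT NULL → not nullable.
- isbn: declared NOT NULL → not nullable.
- shelf: part of the PRIMARY KEY, which implies NOT NULL → not nullable.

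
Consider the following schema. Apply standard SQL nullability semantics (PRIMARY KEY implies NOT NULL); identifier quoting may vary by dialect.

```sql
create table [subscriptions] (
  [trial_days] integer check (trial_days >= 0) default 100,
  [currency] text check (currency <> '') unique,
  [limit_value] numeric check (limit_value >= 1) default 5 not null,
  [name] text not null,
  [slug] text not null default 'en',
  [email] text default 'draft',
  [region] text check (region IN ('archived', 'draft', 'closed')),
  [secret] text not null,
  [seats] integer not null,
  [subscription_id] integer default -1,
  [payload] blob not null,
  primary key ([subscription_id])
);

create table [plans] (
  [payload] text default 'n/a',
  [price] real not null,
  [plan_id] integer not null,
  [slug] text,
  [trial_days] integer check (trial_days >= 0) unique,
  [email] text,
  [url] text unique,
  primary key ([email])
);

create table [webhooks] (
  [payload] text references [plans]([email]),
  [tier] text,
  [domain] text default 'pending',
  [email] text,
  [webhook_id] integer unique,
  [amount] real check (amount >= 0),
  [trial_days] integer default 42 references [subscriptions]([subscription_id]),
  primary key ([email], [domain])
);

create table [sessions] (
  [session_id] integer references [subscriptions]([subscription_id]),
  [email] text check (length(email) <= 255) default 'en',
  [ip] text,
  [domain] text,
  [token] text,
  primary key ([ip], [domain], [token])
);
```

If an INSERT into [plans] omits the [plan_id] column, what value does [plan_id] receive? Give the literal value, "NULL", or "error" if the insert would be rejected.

error

plan_id has no DEFAULT clause.
Omitting it would insert NULL, but it is declared NOT NULL, so the INSERT fails.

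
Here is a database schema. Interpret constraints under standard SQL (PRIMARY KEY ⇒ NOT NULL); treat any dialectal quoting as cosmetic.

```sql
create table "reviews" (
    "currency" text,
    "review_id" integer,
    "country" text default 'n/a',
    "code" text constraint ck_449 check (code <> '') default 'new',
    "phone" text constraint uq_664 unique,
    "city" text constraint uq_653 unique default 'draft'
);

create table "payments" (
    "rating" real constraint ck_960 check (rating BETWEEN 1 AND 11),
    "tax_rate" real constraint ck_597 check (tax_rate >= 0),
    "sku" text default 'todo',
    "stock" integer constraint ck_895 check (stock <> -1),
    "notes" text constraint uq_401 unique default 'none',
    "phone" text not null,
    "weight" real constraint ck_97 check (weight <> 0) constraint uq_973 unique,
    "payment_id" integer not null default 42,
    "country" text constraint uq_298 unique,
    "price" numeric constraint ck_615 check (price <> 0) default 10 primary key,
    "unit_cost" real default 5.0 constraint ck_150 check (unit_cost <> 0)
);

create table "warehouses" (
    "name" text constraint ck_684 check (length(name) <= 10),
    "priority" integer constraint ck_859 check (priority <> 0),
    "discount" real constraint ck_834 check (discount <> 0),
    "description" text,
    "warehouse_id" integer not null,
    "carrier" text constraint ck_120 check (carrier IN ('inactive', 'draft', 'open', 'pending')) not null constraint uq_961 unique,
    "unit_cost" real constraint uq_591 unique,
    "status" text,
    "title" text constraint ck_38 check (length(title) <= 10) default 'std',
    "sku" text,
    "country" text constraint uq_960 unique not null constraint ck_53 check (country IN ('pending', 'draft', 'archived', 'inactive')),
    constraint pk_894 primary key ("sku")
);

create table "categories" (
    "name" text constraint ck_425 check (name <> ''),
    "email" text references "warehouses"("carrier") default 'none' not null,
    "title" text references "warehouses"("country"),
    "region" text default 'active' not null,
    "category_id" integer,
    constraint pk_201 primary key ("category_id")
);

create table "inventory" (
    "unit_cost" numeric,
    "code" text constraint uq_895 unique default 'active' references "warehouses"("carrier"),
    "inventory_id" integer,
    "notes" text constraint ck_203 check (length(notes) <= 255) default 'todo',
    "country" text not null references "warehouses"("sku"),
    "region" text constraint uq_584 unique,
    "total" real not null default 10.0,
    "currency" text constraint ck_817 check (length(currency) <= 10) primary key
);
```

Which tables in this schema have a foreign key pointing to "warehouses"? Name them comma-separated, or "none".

- categories.email references warehouses(carrier).
- categories.title references warehouses(country).
- inventory.code references warehouses(carrier).
- inventory.country references warehouses(sku).

categories, inventory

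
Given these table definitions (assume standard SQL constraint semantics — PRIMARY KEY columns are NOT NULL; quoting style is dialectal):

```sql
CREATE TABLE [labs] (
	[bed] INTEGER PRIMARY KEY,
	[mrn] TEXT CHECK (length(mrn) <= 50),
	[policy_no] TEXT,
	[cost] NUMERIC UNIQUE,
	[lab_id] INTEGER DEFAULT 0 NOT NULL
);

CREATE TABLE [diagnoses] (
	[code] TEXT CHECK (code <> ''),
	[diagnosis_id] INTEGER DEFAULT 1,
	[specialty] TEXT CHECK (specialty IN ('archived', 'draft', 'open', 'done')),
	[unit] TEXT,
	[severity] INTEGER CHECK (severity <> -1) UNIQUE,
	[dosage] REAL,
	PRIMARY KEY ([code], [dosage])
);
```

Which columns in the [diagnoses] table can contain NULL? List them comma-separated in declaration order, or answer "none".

- code: part of the PRIMARY KEY, which implies NOT NULL → not nullable.
- diagnosis_id: DEFAULT only fills an omitted column; an explicit NULL is still allowed → nullable.
- specialty: CHECK does not forbid NULL (a CHECK constraint passes when its expression is NULL) → nullable.
- unit: no NOT NULL constraint applies → nullable.
- severity: CHECK does not forbid NULL (a CHECK constraint passes when its expression is NULL) → nullable.
- dosage: part of the PRIMARY KEY, which implies NOT NULL → not nullable.

diagnosis_id, specialty, unit, severity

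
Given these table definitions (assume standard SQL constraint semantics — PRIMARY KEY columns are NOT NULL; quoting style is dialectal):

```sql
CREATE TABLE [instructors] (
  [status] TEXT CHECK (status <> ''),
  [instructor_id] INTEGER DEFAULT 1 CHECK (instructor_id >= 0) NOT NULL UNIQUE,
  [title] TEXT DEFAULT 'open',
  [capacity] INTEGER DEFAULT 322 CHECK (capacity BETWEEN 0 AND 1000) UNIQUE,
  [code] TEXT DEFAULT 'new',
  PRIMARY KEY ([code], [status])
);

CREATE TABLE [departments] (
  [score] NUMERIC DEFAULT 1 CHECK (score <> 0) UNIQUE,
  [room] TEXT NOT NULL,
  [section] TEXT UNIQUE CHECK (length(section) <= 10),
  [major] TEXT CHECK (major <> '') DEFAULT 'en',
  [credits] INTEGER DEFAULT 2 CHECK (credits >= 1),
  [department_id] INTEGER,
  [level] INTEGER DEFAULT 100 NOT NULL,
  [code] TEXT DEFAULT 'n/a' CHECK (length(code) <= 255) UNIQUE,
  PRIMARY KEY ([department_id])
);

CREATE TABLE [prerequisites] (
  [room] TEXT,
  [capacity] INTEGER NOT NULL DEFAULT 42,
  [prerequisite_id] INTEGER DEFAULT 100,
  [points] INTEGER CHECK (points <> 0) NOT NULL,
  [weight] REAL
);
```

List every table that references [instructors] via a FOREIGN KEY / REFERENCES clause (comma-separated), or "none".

none

No REFERENCES clause anywhere in the schema names instructors.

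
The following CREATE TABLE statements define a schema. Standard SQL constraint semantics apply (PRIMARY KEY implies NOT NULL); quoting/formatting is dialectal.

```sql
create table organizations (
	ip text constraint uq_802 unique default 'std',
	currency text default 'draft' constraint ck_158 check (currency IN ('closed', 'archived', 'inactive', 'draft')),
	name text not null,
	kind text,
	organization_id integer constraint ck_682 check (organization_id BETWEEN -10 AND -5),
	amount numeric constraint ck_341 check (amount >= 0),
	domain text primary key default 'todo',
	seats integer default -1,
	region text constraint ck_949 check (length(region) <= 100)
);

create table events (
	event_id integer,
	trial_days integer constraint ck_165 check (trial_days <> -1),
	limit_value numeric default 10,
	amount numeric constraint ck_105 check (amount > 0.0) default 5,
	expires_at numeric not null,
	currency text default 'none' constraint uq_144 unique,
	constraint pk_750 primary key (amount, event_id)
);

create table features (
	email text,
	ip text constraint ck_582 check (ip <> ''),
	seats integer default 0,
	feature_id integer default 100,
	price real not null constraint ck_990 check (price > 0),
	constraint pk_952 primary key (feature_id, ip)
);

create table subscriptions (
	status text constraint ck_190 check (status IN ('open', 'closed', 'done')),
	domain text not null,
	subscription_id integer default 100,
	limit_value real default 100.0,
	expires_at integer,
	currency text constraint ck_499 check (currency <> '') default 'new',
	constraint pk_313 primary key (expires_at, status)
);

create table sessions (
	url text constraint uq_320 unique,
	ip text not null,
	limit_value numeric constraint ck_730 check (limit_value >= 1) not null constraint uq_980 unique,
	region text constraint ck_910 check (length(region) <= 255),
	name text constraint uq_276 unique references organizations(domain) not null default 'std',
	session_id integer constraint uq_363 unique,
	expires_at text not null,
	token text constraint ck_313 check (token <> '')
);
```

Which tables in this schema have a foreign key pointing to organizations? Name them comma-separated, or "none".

sessions

- sessions.name references organizations(domain).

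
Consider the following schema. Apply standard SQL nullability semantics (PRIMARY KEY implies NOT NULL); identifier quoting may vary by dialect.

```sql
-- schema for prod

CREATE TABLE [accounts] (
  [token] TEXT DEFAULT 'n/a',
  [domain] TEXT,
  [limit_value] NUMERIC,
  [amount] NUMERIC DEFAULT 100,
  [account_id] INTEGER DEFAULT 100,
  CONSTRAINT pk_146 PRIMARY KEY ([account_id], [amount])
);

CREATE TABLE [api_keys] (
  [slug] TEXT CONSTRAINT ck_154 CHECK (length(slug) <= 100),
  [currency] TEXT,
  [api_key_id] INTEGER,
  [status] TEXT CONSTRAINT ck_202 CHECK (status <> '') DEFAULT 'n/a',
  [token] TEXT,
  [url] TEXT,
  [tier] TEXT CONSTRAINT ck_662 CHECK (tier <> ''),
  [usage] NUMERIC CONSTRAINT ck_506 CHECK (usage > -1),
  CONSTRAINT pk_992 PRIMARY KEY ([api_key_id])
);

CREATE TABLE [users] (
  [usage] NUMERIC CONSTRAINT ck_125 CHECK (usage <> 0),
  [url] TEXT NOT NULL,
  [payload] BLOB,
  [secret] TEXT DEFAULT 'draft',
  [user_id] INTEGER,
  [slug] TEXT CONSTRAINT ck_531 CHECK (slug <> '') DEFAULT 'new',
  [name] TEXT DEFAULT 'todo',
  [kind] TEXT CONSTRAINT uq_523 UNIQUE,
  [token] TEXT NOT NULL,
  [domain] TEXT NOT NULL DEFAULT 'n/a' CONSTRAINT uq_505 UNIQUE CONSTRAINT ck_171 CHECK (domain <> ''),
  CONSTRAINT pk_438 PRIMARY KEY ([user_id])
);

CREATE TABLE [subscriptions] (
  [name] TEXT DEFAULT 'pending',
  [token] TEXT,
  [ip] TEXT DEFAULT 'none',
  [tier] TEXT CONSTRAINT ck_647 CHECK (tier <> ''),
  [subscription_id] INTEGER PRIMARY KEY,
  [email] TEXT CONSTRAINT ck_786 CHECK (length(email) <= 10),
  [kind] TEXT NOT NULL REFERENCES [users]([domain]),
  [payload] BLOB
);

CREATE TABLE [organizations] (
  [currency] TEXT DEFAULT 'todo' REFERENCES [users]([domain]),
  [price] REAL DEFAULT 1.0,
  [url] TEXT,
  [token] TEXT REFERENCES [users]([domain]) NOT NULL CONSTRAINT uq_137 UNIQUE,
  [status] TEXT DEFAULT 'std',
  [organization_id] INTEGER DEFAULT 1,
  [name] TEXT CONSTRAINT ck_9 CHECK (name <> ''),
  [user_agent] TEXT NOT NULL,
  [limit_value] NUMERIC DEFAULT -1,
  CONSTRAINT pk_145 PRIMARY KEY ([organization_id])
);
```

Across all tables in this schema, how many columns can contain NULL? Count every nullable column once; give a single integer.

accounts: 3 nullable (token, domain, limit_value — PK (account_id, amount) and explicit NOT NULL columns excluded).
api_keys: 7 nullable (slug, currency, status, token, url, tier, usage — PK (api_key_id) and explicit NOT NULL columns excluded).
users: 6 nullable (usage, payload, secret, slug, name, kind — PK (user_id) and explicit NOT NULL columns excluded).
subscriptions: 6 nullable (name, token, ip, tier, email, payload — PK (subscription_id) and explicit NOT NULL columns excluded).
organizations: 6 nullable (currency, price, url, status, name, limit_value — PK (organization_id) and explicit NOT NULL columns excluded).
Total: 3 + 7 + 6 + 6 + 6 = 28.

28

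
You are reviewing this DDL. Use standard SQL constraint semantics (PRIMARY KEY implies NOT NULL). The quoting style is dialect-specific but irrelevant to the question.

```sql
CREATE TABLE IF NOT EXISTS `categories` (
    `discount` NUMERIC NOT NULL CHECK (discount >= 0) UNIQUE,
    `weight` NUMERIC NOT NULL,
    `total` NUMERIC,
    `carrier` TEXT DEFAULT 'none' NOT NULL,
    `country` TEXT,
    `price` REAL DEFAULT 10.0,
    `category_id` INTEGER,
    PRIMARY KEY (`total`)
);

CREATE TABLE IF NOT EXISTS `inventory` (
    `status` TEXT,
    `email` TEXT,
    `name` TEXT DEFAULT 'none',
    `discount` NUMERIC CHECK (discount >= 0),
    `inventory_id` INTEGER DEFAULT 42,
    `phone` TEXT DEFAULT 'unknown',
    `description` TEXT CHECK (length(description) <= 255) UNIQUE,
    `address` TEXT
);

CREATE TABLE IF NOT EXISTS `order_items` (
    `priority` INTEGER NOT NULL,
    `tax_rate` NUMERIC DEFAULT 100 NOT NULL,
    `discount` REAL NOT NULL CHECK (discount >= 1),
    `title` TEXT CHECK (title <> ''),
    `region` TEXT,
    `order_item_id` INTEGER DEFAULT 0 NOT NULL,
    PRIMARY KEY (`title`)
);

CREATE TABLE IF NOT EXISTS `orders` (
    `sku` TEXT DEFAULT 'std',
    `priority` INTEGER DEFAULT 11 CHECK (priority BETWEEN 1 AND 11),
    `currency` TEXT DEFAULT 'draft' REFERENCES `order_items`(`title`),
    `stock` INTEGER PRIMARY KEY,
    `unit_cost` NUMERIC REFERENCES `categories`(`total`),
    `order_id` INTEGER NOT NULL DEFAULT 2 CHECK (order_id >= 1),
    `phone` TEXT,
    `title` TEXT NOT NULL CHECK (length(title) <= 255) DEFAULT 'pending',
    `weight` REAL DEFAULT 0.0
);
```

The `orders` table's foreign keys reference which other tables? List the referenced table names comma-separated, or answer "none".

- currency REFERENCES order_items(title).
- unit_cost REFERENCES categories(total).

order_items, categories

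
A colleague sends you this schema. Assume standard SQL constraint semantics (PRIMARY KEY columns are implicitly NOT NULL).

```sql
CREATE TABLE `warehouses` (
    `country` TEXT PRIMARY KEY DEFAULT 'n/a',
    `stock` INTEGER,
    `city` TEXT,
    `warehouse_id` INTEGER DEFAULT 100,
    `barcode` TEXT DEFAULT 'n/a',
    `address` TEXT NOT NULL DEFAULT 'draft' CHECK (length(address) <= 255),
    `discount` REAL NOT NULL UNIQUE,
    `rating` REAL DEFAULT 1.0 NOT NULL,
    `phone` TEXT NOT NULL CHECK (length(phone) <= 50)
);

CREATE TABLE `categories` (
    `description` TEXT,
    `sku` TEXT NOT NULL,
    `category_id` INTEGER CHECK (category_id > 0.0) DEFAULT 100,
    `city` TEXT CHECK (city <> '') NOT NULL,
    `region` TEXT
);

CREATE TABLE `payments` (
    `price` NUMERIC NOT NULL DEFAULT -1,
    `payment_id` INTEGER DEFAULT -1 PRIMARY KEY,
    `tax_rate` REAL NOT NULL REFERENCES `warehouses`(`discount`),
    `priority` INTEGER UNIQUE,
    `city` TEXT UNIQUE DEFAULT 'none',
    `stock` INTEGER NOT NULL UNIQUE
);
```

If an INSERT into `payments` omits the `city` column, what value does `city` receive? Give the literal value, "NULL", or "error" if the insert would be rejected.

city has an explicit DEFAULT 'none'.
When the column is omitted from an INSERT, that default is used.

'none'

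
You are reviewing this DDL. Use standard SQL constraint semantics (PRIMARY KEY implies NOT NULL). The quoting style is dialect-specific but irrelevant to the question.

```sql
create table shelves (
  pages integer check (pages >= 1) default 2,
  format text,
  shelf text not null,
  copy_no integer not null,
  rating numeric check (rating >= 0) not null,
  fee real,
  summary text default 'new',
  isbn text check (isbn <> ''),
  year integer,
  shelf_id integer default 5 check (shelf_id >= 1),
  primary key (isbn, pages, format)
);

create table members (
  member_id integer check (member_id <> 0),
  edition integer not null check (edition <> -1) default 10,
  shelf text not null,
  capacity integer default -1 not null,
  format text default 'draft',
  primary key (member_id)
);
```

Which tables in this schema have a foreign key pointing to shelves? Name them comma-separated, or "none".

No REFERENCES clause anywhere in the schema names shelves.

none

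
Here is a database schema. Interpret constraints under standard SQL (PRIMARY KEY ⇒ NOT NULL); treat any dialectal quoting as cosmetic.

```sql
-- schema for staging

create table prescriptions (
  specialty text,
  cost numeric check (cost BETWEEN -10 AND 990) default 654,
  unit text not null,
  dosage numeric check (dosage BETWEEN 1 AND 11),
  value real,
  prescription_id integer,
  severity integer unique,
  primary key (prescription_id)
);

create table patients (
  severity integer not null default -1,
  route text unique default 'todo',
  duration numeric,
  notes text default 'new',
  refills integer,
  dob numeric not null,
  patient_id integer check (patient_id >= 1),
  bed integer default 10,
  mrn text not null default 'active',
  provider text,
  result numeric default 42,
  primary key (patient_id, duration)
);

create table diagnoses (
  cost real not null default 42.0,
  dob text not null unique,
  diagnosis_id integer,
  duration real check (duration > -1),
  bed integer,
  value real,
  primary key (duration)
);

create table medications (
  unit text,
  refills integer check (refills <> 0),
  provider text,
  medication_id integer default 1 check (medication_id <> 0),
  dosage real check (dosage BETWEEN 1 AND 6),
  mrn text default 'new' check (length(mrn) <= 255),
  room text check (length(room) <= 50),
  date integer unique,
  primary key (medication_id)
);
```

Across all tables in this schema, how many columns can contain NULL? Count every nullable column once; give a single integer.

21

prescriptions: 5 nullable (specialty, cost, dosage, value, severity — PK (prescription_id) and explicit NOT NULL columns excluded).
patients: 6 nullable (route, notes, refills, bed, provider, result — PK (patient_id, duration) and explicit NOT NULL columns excluded).
diagnoses: 3 nullable (diagnosis_id, bed, value — PK (duration) and explicit NOT NULL columns excluded).
medications: 7 nullable (unit, refills, provider, dosage, mrn, room, date — PK (medication_id) and explicit NOT NULL columns excluded).
Total: 5 + 6 + 3 + 7 = 21.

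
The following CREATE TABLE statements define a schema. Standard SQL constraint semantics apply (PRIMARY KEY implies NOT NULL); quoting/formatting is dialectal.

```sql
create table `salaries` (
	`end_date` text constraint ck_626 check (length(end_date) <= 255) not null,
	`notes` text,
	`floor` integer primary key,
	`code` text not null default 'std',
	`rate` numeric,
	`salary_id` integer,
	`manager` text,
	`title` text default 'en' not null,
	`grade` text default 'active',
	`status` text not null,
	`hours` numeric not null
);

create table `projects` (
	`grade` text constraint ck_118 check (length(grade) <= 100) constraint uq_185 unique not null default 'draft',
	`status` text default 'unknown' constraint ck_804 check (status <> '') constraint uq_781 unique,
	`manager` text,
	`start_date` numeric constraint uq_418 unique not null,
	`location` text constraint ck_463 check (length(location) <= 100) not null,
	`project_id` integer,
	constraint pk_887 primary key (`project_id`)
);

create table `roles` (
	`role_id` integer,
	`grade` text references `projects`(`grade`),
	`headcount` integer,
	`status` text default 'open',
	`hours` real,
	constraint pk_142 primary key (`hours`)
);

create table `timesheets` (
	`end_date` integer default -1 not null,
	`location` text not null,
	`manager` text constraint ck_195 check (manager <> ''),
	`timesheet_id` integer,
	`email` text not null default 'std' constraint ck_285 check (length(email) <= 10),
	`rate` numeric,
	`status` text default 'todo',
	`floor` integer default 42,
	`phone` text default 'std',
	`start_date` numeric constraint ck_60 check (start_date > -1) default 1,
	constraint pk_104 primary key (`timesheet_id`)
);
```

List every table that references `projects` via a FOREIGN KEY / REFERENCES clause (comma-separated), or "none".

- roles.grade references projects(grade).

roles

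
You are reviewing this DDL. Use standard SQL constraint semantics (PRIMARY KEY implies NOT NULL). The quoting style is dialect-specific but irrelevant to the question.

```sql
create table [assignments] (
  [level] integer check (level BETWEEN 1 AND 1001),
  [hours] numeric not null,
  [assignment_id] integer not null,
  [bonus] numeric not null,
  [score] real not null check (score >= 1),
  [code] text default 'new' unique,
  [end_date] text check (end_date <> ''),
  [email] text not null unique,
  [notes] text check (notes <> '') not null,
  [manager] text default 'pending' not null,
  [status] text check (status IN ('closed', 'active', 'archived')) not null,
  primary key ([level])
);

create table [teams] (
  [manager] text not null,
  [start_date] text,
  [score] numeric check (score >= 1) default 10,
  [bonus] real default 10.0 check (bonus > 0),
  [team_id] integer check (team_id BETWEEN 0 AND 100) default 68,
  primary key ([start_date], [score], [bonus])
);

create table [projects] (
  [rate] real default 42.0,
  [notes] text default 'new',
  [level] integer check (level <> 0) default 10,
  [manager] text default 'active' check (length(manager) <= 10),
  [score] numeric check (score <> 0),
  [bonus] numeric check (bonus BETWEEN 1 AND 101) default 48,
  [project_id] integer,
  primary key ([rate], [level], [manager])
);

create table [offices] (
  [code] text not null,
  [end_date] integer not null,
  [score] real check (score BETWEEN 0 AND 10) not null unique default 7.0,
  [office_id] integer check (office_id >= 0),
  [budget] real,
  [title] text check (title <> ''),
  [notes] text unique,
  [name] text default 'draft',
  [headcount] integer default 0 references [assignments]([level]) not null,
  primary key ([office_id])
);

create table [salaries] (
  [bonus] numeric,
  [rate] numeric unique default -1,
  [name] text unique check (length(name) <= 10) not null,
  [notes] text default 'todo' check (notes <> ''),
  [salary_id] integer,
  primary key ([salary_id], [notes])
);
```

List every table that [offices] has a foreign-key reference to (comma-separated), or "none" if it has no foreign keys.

assignments

- headcount REFERENCES assignments(level).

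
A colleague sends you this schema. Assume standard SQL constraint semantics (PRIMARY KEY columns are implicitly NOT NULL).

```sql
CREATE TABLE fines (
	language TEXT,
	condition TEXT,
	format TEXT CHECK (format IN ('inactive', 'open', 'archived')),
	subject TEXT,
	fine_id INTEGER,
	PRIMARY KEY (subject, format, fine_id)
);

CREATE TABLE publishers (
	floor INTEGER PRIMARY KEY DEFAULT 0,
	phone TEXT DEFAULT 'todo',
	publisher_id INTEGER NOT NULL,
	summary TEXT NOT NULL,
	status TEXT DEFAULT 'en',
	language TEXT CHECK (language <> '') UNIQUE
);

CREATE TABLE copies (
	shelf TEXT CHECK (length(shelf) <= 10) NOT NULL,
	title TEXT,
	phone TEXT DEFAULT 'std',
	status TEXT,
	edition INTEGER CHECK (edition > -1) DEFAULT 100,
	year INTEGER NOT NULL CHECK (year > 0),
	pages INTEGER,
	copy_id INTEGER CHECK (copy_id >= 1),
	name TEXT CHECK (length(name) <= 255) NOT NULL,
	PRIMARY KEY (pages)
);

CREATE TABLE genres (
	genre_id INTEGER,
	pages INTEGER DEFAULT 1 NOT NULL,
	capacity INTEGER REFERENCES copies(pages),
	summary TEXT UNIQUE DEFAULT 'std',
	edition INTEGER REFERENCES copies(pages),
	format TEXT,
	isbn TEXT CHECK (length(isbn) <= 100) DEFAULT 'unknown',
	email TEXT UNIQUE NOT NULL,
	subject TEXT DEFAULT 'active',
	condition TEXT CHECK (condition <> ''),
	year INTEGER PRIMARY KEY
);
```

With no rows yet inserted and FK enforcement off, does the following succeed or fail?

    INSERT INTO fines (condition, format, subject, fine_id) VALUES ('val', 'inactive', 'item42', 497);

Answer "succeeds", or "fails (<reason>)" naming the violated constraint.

succeeds

NOT NULL columns: fine_id is supplied; format is supplied; subject is supplied.
CHECK constraints: 'inactive' satisfies (format IN ('inactive', 'open', 'archived')).
No constraint is violated.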